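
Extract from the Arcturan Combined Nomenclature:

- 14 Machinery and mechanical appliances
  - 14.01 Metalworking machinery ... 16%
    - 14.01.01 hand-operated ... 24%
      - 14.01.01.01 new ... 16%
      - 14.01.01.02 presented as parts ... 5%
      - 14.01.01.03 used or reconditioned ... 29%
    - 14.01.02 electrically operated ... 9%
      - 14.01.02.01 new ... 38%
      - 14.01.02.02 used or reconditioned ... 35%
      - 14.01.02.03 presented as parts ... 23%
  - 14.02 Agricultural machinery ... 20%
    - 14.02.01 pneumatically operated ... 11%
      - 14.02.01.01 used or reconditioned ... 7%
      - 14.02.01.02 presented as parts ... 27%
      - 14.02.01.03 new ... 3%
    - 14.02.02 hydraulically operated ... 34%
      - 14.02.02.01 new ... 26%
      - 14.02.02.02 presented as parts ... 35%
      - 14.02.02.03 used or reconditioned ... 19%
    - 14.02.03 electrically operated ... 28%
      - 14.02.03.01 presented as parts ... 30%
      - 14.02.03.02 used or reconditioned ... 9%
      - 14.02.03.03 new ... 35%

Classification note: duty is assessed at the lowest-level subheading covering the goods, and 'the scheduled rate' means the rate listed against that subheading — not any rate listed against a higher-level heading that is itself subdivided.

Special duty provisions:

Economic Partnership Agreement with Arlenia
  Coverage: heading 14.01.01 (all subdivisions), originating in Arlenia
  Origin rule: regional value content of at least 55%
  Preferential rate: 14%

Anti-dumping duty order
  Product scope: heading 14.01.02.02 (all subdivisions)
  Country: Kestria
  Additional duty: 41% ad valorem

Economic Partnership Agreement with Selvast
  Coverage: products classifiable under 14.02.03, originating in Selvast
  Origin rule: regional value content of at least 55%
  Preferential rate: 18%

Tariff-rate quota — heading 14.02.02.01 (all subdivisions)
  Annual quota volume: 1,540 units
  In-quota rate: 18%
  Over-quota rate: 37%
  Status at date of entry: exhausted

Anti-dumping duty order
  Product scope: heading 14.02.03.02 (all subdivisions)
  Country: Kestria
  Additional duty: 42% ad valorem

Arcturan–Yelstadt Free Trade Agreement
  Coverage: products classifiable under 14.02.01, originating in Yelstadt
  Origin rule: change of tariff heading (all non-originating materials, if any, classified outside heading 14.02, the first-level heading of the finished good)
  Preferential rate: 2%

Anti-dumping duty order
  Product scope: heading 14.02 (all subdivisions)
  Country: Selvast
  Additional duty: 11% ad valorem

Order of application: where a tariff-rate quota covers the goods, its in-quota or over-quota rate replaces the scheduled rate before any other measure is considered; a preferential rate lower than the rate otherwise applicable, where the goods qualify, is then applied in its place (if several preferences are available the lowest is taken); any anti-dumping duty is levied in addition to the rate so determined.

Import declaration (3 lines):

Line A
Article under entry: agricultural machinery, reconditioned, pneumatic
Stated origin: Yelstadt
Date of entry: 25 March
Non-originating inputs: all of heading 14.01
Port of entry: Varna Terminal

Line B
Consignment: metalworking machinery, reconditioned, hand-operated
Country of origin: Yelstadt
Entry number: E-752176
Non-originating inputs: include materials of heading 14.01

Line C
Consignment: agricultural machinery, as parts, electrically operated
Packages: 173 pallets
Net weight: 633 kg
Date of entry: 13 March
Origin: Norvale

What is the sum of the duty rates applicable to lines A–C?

Line A: agricultural → 14.02; pneumatic → 14.02.01; reconditioned → 14.02.01.01. Scheduled 7%. Yelstadt agreement on 14.02.01: CTH met → 2% available; preferential 2%. → 2%.
Line B: metalworking → 14.01; hand-operated → 14.01.01; reconditioned → 14.01.01.03. Scheduled 29%. Yelstadt agreement on 14.02.01: 14.01.01.03 not covered. → 29%.
Line C: agricultural → 14.02; electrically operated → 14.02.03; as parts → 14.02.03.01. Scheduled 30%. No special measure applies. → 30%.
Sum: 2% + 29% + 30% = 61%.

61%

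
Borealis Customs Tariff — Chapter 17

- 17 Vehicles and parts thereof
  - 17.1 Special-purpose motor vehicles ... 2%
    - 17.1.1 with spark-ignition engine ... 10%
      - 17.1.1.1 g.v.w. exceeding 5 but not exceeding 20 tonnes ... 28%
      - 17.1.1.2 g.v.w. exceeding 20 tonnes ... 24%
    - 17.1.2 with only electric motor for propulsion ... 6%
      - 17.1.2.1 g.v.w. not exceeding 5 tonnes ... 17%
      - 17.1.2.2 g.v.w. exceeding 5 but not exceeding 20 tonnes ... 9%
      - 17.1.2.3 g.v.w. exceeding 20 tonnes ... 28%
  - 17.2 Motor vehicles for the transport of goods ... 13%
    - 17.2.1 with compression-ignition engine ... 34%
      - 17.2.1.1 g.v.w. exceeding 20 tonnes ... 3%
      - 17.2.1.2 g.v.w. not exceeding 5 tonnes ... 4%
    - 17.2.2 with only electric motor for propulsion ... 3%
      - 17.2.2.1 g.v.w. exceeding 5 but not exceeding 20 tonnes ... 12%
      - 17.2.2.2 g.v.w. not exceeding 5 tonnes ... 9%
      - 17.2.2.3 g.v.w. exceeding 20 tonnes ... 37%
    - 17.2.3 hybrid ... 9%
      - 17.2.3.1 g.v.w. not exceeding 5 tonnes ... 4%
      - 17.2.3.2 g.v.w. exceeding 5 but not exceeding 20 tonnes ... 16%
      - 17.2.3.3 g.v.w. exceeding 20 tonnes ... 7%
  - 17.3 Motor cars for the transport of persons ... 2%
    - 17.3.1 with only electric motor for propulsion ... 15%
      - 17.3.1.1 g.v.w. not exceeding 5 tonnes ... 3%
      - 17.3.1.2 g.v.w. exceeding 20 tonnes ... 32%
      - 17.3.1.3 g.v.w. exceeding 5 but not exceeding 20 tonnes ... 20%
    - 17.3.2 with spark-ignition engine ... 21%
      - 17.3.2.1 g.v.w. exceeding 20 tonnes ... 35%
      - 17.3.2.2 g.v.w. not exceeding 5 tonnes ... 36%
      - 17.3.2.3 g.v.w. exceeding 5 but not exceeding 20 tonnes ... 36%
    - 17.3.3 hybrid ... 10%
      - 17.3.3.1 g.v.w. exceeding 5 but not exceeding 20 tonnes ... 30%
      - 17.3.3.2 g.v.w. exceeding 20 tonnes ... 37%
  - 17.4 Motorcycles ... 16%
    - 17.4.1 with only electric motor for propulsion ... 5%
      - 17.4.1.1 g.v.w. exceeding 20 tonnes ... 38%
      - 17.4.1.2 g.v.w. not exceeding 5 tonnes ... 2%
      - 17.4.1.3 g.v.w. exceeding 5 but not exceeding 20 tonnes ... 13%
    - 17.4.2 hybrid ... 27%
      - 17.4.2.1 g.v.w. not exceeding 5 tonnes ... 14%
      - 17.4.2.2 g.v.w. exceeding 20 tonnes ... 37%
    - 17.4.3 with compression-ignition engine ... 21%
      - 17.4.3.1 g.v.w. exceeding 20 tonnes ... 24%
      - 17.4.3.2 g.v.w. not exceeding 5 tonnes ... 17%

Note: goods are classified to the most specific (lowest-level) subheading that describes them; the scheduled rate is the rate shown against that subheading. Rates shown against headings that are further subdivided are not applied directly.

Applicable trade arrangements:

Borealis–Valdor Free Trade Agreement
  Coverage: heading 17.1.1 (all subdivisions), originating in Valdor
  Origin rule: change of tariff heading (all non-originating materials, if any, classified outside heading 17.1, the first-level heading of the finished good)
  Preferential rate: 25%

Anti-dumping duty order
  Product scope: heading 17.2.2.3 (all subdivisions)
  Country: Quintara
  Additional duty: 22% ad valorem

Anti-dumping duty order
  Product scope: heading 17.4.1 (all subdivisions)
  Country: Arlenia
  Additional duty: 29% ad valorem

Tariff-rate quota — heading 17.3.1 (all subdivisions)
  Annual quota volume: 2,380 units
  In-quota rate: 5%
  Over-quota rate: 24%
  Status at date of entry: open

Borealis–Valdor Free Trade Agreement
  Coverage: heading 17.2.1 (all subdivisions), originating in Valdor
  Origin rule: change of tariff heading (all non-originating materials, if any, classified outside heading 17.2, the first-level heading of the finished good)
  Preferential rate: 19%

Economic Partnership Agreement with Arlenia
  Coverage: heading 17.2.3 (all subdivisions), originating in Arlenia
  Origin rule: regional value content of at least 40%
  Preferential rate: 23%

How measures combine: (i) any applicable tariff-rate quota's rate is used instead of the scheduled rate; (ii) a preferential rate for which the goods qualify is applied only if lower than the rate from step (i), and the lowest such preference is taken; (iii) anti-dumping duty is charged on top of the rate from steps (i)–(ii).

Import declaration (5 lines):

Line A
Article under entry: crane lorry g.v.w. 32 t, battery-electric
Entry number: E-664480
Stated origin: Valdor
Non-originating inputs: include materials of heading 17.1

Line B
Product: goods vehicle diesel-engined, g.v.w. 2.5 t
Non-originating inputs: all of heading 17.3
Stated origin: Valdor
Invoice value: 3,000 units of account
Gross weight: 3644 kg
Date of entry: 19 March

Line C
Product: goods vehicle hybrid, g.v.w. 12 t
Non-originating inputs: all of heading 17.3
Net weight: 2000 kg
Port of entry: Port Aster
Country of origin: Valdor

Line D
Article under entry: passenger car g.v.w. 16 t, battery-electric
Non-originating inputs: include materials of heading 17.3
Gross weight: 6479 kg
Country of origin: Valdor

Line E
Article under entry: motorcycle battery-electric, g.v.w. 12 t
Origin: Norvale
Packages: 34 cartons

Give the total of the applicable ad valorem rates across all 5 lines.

66%

Line A: crane lorry → 17.1; battery-electric → 17.1.2; g.v.w. 32 t → 17.1.2.3. Scheduled 28%. Valdor agreement on 17.1.1: 17.1.2.3 not covered; Valdor agreement on 17.2.1: 17.1.2.3 not covered. → 28%.
Line B: goods vehicle → 17.2; diesel-engined → 17.2.1; g.v.w. 2.5 t → 17.2.1.2. Scheduled 4%. Valdor agreement on 17.1.1: 17.2.1.2 not covered; Valdor agreement on 17.2.1: CTH met → 19% available; preference 19% not lower than 4% → no reduction. → 4%.
Line C: goods vehicle → 17.2; hybrid → 17.2.3; g.v.w. 12 t → 17.2.3.2. Scheduled 16%. Valdor agreement on 17.1.1: 17.2.3.2 not covered; Valdor agreement on 17.2.1: 17.2.3.2 not covered. → 16%.
Line D: passenger car → 17.3; battery-electric → 17.3.1; g.v.w. 16 t → 17.3.1.3. Scheduled 20%. quota on 17.3.1 open → in-quota 5%; Valdor agreement on 17.1.1: 17.3.1.3 not covered; Valdor agreement on 17.2.1: 17.3.1.3 not covered. → 5%.
Line E: motorcycle → 17.4; battery-electric → 17.4.1; g.v.w. 12 t → 17.4.1.3. Scheduled 13%. No special measure applies. → 13%.
Sum: 28% + 4% + 16% + 5% + 13% = 66%.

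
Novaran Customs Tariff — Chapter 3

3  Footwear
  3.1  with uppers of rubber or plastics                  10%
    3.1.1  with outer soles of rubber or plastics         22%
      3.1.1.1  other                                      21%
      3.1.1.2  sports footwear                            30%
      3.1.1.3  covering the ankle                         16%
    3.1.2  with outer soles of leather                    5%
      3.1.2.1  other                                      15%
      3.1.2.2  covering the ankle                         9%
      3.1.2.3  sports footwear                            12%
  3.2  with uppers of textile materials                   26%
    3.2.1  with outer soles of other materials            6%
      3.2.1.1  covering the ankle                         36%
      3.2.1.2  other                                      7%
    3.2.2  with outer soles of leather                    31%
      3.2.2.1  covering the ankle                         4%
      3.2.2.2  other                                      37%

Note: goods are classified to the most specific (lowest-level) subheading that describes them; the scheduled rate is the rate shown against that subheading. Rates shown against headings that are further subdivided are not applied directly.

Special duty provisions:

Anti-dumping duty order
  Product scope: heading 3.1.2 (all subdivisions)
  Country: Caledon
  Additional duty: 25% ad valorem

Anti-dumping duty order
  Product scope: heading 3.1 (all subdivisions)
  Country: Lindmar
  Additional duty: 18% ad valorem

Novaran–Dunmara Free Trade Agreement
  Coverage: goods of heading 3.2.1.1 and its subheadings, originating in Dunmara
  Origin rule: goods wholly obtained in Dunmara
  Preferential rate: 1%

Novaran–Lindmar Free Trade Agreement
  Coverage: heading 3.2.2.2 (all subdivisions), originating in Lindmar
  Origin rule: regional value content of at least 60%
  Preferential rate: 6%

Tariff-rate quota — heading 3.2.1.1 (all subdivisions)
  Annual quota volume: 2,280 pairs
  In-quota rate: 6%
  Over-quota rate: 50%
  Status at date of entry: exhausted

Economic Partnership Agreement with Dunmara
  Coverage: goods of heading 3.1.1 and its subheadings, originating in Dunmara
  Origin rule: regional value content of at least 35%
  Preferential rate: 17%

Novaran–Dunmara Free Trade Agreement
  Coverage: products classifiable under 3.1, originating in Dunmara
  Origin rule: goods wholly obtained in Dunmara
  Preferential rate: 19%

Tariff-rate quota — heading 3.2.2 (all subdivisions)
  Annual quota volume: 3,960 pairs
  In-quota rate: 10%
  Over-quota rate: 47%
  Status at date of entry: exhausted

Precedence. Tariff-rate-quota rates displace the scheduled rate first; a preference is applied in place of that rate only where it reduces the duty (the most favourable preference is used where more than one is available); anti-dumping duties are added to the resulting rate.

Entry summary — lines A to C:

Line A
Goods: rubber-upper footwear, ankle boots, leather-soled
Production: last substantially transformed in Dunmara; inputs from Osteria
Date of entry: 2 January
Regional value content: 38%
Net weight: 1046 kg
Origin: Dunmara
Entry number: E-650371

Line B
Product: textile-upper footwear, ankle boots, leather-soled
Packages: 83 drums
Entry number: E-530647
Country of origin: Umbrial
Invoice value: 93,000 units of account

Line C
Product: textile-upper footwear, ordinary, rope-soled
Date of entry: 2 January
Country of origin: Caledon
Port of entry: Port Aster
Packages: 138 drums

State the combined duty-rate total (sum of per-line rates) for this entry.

Line A: rubber-upper → 3.1; leather-soled → 3.1.2; ankle boots → 3.1.2.2. Scheduled 9%. Dunmara agreement on 3.2.1.1: 3.1.2.2 not covered; Dunmara agreement on 3.1.1: 3.1.2.2 not covered; Dunmara agreement on 3.1: not wholly obtained. → 9%.
Line B: textile-upper → 3.2; leather-soled → 3.2.2; ankle boots → 3.2.2.1. Scheduled 4%. quota on 3.2.2 exhausted → over-quota 47%. → 47%.
Line C: textile-upper → 3.2; rope-soled → 3.2.1; ordinary → 3.2.1.2. Scheduled 7%. No special measure applies. → 7%.
Sum: 9% + 47% + 7% = 63%.

63%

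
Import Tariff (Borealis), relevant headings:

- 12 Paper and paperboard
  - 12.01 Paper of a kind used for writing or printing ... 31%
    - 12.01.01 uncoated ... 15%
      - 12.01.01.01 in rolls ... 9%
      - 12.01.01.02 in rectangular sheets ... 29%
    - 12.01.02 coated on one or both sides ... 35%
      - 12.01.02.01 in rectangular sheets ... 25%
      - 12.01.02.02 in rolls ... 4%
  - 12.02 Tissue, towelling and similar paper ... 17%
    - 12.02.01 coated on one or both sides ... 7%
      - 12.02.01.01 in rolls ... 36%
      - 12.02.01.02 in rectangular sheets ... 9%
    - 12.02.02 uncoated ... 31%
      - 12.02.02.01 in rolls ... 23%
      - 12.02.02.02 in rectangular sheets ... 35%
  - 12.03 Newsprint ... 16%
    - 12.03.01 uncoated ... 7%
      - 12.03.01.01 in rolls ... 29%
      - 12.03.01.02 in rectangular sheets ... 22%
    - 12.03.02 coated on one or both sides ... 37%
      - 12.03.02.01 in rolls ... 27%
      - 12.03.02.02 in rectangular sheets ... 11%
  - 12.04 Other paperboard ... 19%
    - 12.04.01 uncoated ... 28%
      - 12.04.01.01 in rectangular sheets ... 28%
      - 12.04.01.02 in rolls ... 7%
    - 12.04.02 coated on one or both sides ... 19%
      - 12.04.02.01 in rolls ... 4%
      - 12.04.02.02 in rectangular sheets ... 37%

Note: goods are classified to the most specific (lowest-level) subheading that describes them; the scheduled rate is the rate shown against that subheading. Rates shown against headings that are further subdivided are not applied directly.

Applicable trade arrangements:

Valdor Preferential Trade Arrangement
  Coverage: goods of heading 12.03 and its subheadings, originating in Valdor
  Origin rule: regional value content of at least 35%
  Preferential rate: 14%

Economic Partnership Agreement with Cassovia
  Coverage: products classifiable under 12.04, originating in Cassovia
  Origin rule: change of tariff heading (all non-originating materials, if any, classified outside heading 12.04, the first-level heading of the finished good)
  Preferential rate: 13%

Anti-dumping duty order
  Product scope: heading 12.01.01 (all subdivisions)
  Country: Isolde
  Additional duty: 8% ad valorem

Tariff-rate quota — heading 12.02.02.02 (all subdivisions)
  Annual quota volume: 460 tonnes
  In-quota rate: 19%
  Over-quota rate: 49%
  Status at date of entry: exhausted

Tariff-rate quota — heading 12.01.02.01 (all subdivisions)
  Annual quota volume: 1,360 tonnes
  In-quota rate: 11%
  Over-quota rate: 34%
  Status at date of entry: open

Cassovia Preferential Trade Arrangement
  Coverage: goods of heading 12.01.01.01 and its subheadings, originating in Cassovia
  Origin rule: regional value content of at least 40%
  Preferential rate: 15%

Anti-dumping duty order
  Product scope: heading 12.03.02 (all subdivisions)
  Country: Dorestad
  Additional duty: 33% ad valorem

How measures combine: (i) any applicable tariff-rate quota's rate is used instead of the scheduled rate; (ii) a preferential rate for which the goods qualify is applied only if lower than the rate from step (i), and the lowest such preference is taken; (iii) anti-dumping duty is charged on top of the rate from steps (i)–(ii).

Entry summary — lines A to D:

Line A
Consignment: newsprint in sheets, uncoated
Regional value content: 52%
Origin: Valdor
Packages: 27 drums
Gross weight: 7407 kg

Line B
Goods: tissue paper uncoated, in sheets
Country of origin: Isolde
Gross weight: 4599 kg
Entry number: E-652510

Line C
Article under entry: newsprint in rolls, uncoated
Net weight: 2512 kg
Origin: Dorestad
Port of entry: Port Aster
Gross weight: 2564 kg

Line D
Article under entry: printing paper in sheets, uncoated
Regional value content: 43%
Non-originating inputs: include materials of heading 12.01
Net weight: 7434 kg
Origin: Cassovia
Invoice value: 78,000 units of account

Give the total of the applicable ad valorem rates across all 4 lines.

121%

Line A: newsprint → 12.03; uncoated → 12.03.01; in sheets → 12.03.01.02. Scheduled 22%. Valdor agreement on 12.03: RVC ≥ 35% → 14% available; preferential 14%. → 14%.
Line B: tissue paper → 12.02; uncoated → 12.02.02; in sheets → 12.02.02.02. Scheduled 35%. quota on 12.02.02.02 exhausted → over-quota 49%. → 49%.
Line C: newsprint → 12.03; uncoated → 12.03.01; in rolls → 12.03.01.01. Scheduled 29%. No special measure applies. → 29%.
Line D: printing paper → 12.01; uncoated → 12.01.01; in sheets → 12.01.01.02. Scheduled 29%. Cassovia agreement on 12.04: 12.01.01.02 not covered; Cassovia agreement on 12.01.01.01: 12.01.01.02 not covered. → 29%.
Sum: 14% + 49% + 29% + 29% = 121%.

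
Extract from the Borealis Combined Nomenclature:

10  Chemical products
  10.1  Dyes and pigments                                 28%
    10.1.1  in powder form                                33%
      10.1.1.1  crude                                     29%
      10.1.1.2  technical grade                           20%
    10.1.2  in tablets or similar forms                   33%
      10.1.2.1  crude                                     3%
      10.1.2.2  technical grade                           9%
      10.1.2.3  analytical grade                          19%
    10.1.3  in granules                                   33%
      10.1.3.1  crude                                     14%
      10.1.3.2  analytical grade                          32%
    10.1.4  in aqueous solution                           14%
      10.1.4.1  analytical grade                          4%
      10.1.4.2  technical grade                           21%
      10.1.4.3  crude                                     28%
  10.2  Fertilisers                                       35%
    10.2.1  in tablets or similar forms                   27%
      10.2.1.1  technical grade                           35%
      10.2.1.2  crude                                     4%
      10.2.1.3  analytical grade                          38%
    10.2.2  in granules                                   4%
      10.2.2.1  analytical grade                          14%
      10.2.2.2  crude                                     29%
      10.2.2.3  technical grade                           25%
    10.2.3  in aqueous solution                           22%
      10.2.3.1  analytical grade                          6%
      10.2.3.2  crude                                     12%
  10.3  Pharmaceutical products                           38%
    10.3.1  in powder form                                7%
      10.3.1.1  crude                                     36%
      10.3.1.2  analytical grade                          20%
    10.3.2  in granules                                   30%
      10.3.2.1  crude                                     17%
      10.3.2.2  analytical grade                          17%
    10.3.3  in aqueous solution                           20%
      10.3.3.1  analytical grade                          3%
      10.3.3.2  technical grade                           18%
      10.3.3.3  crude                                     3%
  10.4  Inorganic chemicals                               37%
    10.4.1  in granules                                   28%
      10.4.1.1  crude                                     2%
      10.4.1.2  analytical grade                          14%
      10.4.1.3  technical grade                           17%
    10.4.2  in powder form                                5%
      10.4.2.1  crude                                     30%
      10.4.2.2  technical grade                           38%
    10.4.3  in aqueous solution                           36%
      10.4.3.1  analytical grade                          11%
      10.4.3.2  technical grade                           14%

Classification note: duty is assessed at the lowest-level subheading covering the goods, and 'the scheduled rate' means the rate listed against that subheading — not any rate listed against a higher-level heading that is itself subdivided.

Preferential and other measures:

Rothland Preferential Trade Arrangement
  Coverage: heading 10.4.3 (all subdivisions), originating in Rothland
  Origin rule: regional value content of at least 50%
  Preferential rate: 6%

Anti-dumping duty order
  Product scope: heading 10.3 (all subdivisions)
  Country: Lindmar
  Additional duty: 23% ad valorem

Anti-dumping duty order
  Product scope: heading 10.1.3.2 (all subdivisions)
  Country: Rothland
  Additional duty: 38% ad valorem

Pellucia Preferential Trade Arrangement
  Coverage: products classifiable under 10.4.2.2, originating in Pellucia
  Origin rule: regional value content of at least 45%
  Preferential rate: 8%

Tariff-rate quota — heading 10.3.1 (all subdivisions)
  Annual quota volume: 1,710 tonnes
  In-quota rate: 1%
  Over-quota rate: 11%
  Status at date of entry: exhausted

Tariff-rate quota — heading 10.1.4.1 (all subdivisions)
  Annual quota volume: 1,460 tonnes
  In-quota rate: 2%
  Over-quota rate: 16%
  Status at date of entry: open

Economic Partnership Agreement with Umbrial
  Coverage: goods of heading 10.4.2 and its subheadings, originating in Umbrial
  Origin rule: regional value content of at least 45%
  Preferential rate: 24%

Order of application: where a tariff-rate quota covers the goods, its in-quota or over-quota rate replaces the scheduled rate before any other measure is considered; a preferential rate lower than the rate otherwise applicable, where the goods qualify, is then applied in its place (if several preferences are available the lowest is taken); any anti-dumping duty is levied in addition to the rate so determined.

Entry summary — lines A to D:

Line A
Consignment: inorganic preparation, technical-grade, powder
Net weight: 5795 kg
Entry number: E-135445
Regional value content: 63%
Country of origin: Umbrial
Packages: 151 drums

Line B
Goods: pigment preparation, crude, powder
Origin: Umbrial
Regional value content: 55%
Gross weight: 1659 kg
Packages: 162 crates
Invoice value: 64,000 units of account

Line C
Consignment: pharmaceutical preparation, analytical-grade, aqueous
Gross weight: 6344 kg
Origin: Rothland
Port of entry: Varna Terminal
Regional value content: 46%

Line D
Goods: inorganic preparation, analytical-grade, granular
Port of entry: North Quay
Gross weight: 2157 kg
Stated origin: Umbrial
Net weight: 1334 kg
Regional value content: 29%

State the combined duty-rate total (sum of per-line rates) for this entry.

70%

Line A: inorganic → 10.4; powder → 10.4.2; technical-grade → 10.4.2.2. Scheduled 38%. Umbrial agreement on 10.4.2: RVC ≥ 45% → 24% available; preferential 24%. → 24%.
Line B: pigment → 10.1; powder → 10.1.1; crude → 10.1.1.1. Scheduled 29%. Umbrial agreement on 10.4.2: 10.1.1.1 not covered. → 29%.
Line C: pharmaceutical → 10.3; aqueous → 10.3.3; analytical-grade → 10.3.3.1. Scheduled 3%. Rothland agreement on 10.4.3: 10.3.3.1 not covered. → 3%.
Line D: inorganic → 10.4; granular → 10.4.1; analytical-grade → 10.4.1.2. Scheduled 14%. Umbrial agreement on 10.4.2: 10.4.1.2 not covered. → 14%.
Sum: 24% + 29% + 3% + 14% = 70%.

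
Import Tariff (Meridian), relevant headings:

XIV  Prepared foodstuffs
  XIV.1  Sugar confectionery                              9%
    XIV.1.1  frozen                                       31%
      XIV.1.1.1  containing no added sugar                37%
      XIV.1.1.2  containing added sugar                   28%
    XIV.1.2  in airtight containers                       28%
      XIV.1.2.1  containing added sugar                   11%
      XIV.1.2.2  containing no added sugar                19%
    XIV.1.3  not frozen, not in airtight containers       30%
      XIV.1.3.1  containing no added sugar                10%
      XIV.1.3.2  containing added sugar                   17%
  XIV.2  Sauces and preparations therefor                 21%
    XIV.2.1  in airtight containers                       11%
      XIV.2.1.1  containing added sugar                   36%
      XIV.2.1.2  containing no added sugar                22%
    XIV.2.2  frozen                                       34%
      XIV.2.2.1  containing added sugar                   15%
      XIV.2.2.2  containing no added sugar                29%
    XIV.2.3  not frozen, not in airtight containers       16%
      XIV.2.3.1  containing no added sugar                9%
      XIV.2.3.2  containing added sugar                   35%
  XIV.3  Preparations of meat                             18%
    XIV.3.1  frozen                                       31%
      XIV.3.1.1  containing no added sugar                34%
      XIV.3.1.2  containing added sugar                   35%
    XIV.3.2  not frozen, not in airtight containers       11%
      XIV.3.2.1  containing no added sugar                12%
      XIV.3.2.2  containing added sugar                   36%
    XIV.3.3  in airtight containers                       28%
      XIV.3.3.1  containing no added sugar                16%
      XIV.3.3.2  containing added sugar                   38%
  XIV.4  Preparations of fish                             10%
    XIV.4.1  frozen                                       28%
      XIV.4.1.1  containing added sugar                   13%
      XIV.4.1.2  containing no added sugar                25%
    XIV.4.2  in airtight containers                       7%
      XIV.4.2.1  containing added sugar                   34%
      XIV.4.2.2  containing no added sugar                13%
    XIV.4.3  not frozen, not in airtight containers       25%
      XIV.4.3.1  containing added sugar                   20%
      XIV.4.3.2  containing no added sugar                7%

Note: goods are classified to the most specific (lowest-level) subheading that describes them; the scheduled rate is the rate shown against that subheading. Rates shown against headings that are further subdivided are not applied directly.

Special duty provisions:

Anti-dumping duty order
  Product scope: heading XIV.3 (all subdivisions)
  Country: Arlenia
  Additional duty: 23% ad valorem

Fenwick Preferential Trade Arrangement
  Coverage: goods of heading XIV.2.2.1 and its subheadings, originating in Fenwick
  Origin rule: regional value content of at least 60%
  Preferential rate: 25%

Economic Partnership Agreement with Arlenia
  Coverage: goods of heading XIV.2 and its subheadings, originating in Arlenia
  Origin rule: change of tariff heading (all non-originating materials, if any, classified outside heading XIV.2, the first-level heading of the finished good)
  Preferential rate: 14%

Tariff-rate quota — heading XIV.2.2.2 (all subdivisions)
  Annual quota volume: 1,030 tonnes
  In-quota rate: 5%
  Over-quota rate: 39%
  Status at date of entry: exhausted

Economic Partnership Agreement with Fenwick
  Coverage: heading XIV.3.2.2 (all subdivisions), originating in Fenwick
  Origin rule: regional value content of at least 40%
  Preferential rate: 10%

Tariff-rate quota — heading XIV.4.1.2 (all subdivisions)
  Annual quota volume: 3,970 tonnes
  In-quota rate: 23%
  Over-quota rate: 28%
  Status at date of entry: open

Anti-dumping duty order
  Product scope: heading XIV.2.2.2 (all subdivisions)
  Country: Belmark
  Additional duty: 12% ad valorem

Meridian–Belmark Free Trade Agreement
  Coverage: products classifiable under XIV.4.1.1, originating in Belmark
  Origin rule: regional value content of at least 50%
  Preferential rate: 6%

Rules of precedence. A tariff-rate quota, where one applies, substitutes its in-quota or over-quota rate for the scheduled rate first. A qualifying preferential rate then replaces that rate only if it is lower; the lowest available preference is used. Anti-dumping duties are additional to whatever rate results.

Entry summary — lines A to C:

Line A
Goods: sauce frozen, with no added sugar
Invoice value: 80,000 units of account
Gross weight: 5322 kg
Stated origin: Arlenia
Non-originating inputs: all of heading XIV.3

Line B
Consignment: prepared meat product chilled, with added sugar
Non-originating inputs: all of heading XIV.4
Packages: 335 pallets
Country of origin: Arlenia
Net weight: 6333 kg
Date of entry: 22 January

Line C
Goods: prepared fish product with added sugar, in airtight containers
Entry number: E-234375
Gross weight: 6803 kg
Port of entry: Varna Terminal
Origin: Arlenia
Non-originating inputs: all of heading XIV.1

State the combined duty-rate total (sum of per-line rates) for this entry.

107%

Line A: sauce → XIV.2; frozen → XIV.2.2; with no added sugar → XIV.2.2.2. Scheduled 29%. quota on XIV.2.2.2 exhausted → over-quota 39%; Arlenia agreement on XIV.2: CTH met → 14% available; preferential 14%. → 14%.
Line B: prepared meat product → XIV.3; chilled → XIV.3.2; with added sugar → XIV.3.2.2. Scheduled 36%. Arlenia agreement on XIV.2: XIV.3.2.2 not covered; anti-dumping (Arlenia, XIV.3): +23%; total 36% + 23% = 59%. → 59%.
Line C: prepared fish product → XIV.4; in airtight containers → XIV.4.2; with added sugar → XIV.4.2.1. Scheduled 34%. Arlenia agreement on XIV.2: XIV.4.2.1 not covered. → 34%.
Sum: 14% + 59% + 34% = 107%.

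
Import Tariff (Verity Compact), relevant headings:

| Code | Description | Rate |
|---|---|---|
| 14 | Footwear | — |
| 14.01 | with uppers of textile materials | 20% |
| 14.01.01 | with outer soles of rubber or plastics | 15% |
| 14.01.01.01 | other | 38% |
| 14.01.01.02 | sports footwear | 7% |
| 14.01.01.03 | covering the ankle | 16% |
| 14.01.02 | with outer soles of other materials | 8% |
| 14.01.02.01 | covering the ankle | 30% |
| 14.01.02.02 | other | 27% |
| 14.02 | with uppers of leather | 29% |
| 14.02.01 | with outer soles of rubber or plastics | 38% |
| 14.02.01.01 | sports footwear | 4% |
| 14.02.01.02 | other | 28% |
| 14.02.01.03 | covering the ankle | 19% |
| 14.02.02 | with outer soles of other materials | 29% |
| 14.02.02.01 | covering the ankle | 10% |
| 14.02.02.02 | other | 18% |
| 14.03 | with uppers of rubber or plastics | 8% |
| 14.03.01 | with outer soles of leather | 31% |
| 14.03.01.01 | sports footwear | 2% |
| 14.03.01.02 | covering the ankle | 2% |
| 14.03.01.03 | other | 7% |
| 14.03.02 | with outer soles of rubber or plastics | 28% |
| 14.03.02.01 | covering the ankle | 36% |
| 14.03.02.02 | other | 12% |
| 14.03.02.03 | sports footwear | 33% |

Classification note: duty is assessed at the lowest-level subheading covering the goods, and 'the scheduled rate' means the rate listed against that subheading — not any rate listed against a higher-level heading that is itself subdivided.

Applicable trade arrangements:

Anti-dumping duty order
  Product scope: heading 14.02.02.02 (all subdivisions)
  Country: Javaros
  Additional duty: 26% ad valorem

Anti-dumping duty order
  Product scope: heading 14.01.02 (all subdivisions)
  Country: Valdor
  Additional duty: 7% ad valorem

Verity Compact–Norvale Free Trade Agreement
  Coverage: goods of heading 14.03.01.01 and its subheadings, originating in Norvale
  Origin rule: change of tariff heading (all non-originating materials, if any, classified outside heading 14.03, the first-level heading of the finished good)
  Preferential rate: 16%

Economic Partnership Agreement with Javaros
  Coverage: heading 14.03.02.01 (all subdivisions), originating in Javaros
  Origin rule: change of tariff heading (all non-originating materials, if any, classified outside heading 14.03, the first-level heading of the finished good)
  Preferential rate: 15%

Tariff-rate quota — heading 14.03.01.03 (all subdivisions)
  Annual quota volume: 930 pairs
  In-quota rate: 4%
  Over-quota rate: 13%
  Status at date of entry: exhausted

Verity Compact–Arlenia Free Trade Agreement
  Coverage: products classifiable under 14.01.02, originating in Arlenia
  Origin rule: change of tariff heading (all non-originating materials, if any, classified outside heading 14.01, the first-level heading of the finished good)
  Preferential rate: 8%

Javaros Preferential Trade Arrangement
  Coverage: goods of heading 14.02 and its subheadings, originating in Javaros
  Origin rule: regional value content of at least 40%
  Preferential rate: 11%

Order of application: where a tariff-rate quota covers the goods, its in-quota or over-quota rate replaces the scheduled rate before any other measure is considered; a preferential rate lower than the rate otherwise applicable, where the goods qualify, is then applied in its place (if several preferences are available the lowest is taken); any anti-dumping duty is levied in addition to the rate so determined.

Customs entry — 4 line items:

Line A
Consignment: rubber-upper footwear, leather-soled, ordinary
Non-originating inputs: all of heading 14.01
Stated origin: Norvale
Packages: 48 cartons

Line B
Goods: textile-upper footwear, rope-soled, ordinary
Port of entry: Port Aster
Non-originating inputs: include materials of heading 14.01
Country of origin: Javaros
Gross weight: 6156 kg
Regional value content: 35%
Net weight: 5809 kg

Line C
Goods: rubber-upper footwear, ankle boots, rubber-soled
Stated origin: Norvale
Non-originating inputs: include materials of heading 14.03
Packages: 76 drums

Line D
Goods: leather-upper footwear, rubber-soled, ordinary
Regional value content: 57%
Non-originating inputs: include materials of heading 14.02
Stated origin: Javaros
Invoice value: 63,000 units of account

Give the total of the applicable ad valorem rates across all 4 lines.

Line A: rubber-upper → 14.03; leather-soled → 14.03.01; ordinary → 14.03.01.03. Scheduled 7%. quota on 14.03.01.03 exhausted → over-quota 13%; Norvale agreement on 14.03.01.01: 14.03.01.03 not covered. → 13%.
Line B: textile-upper → 14.01; rope-soled → 14.01.02; ordinary → 14.01.02.02. Scheduled 27%. Javaros agreement on 14.03.02.01: 14.01.02.02 not covered; Javaros agreement on 14.02: 14.01.02.02 not covered. → 27%.
Line C: rubber-upper → 14.03; rubber-soled → 14.03.02; ankle boots → 14.03.02.01. Scheduled 36%. Norvale agreement on 14.03.01.01: 14.03.02.01 not covered. → 36%.
Line D: leather-upper → 14.02; rubber-soled → 14.02.01; ordinary → 14.02.01.02. Scheduled 28%. Javaros agreement on 14.03.02.01: 14.02.01.02 not covered; Javaros agreement on 14.02: RVC ≥ 40% → 11% available; preferential 11%. → 11%.
Sum: 13% + 27% + 36% + 11% = 87%.

87%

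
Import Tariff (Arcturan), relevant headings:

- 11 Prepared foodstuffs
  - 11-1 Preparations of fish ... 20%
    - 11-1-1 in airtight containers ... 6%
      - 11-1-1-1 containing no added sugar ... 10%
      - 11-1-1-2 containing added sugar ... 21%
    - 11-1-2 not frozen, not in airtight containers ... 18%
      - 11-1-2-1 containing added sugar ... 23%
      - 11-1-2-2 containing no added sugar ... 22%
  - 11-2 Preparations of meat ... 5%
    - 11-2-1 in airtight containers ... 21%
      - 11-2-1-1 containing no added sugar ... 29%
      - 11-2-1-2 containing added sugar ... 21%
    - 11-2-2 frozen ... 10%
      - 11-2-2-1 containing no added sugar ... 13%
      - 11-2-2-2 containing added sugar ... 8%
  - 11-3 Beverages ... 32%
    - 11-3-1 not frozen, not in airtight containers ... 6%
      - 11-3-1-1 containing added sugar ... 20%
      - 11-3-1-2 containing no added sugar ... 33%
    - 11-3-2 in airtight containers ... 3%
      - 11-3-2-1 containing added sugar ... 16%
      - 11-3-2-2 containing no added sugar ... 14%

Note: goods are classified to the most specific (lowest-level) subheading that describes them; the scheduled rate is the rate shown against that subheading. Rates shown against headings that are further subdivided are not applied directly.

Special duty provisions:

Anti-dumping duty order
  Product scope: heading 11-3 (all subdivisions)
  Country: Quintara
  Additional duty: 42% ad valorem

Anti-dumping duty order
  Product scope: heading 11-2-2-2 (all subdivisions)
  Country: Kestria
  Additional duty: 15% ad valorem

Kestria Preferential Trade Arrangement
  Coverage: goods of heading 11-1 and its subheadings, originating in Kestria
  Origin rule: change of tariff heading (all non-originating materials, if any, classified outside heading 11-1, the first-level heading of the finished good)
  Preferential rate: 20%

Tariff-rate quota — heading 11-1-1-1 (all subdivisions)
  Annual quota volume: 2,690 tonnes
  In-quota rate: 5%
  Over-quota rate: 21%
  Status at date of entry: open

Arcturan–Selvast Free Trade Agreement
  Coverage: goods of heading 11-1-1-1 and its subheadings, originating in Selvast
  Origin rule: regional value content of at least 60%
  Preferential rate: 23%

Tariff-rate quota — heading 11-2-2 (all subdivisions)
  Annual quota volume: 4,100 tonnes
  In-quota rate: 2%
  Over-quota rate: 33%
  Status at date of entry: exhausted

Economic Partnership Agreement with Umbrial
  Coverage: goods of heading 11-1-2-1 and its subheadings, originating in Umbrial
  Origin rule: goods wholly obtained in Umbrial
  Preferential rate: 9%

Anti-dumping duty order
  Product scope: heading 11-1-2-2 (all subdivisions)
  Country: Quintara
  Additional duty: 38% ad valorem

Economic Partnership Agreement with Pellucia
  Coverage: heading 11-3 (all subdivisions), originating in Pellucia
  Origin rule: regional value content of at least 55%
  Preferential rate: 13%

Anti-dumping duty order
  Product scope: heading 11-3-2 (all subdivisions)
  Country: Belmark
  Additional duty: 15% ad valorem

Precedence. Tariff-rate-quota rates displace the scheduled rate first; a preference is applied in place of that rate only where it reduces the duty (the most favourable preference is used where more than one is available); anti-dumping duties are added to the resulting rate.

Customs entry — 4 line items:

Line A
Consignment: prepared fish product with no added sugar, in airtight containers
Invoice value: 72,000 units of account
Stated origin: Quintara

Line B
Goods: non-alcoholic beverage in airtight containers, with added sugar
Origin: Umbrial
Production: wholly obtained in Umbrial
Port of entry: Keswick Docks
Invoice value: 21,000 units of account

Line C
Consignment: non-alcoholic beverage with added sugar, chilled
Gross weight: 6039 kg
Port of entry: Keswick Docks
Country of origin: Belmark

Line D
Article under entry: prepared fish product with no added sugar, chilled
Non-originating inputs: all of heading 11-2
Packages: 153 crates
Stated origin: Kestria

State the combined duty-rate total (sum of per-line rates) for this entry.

Line A: prepared fish product → 11-1; in airtight containers → 11-1-1; with no added sugar → 11-1-1-1. Scheduled 10%. quota on 11-1-1-1 open → in-quota 5%. → 5%.
Line B: non-alcoholic beverage → 11-3; in airtight containers → 11-3-2; with added sugar → 11-3-2-1. Scheduled 16%. Umbrial agreement on 11-1-2-1: 11-3-2-1 not covered. → 16%.
Line C: non-alcoholic beverage → 11-3; chilled → 11-3-1; with added sugar → 11-3-1-1. Scheduled 20%. No special measure applies. → 20%.
Line D: prepared fish product → 11-1; chilled → 11-1-2; with no added sugar → 11-1-2-2. Scheduled 22%. Kestria agreement on 11-1: CTH met → 20% available; preferential 20%. → 20%.
Sum: 5% + 16% + 20% + 20% = 61%.

61%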